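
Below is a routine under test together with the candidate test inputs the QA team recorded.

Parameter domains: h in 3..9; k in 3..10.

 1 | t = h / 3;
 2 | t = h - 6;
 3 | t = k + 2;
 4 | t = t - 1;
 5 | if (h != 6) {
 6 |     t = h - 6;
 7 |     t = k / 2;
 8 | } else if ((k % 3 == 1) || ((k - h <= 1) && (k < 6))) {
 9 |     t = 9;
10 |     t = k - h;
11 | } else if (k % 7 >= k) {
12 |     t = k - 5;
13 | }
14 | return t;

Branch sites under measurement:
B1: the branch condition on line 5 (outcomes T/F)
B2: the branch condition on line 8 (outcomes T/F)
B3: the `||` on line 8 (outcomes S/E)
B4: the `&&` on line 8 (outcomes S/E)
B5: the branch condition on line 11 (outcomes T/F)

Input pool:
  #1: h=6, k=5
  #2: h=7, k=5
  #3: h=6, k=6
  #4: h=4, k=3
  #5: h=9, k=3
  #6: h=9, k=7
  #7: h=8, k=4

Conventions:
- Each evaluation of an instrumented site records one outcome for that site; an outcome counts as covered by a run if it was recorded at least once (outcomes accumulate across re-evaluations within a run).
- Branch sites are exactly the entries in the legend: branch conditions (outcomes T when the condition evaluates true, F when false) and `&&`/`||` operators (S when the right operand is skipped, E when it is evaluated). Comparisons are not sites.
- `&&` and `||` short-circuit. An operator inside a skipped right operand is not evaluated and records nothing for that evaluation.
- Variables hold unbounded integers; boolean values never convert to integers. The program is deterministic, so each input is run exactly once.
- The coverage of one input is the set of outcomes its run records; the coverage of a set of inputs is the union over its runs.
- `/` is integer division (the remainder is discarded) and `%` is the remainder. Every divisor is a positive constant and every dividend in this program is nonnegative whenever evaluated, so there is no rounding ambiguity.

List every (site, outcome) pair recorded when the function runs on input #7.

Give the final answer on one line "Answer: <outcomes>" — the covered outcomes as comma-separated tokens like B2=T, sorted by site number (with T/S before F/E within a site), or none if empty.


Event log for input #7 (h=8, k=4):
  B1->T
as a set, this run covers: B1=T
Answer: B1=T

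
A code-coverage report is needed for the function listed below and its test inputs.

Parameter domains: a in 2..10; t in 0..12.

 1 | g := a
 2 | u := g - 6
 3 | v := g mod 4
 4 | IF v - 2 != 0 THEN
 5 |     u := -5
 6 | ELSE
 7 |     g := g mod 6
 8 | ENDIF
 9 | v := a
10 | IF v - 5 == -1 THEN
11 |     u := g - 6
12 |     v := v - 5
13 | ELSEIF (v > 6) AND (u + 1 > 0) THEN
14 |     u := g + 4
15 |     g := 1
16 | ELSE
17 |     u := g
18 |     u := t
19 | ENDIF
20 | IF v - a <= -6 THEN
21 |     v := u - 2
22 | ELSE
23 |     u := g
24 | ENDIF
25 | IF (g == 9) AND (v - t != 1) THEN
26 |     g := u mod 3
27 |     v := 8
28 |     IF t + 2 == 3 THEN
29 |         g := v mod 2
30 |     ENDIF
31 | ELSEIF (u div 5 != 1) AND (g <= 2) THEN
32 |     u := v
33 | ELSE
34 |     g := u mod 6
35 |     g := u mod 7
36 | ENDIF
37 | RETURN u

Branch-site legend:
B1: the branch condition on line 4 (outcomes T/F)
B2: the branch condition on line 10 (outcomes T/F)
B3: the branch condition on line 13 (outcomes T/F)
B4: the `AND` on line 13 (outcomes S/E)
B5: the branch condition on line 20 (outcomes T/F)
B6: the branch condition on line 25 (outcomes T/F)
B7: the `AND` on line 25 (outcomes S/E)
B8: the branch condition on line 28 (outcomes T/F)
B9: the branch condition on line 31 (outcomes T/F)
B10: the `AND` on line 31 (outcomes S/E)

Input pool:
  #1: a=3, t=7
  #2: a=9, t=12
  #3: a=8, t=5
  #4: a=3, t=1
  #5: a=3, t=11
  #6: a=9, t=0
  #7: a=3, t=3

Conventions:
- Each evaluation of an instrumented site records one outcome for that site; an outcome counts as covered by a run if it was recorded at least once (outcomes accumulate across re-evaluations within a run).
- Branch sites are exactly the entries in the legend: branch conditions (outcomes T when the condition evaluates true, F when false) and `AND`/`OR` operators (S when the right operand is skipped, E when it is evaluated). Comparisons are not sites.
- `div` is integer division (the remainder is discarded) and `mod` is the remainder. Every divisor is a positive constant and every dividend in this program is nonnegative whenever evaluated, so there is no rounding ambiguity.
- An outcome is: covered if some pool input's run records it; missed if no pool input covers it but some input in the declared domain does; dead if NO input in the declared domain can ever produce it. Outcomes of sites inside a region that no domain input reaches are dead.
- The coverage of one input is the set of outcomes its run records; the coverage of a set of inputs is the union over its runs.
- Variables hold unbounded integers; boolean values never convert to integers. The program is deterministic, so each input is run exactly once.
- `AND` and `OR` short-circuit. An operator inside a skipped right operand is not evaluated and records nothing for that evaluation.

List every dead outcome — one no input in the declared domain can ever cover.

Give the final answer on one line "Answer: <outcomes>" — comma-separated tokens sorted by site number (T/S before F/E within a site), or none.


running all 117 domain inputs and tallying outcomes:
  B5=T: no domain input ever produces it -> dead
  reachable outcomes have witnesses, e.g. B1=T (e.g. a=3, t=0), B1=F (e.g. a=2, t=0), B2=T (e.g. a=4, t=0), B2=F (e.g. a=2, t=0)
Answer: B5=T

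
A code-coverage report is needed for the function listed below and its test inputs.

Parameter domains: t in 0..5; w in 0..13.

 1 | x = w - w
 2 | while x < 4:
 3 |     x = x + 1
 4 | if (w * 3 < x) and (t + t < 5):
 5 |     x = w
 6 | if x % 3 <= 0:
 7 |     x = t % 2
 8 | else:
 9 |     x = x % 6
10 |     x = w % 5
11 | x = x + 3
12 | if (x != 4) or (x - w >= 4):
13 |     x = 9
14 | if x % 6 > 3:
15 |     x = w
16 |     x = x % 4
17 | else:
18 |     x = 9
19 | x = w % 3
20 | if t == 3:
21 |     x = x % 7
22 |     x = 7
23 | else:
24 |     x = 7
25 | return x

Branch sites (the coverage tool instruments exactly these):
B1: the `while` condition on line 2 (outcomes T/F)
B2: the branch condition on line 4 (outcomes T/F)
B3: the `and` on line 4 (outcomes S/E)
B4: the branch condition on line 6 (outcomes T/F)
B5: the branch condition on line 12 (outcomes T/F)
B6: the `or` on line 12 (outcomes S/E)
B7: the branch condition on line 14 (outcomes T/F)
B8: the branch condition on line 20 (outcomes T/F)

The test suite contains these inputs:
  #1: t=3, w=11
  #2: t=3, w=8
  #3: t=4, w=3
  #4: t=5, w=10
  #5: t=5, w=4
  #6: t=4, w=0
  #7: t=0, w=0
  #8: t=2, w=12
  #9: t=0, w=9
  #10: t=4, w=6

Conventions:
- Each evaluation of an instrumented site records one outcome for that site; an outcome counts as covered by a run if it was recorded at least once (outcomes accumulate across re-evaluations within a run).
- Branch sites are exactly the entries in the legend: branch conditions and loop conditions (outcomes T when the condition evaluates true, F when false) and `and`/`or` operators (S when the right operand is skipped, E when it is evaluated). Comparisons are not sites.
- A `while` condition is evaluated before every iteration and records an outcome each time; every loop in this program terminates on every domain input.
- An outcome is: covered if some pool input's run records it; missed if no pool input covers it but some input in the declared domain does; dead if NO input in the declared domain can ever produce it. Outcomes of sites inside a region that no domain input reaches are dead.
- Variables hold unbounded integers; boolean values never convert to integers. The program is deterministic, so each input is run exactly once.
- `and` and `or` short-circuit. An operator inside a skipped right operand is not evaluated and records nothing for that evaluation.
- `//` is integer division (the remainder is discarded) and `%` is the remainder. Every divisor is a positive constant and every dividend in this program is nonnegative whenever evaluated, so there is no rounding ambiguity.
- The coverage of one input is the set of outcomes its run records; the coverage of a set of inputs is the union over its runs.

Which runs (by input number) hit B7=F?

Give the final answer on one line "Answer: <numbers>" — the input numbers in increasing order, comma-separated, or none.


input #1 (t=3, w=11): does not produce B7=F
input #2 (t=3, w=8): produces B7=F
input #3 (t=4, w=3): produces B7=F
input #4 (t=5, w=10): produces B7=F
input #5 (t=5, w=4): produces B7=F
input #6 (t=4, w=0): produces B7=F
input #7 (t=0, w=0): produces B7=F
input #8 (t=2, w=12): produces B7=F
input #9 (t=0, w=9): produces B7=F
input #10 (t=4, w=6): does not produce B7=F
Answer: 2, 3, 4, 5, 6, 7, 8, 9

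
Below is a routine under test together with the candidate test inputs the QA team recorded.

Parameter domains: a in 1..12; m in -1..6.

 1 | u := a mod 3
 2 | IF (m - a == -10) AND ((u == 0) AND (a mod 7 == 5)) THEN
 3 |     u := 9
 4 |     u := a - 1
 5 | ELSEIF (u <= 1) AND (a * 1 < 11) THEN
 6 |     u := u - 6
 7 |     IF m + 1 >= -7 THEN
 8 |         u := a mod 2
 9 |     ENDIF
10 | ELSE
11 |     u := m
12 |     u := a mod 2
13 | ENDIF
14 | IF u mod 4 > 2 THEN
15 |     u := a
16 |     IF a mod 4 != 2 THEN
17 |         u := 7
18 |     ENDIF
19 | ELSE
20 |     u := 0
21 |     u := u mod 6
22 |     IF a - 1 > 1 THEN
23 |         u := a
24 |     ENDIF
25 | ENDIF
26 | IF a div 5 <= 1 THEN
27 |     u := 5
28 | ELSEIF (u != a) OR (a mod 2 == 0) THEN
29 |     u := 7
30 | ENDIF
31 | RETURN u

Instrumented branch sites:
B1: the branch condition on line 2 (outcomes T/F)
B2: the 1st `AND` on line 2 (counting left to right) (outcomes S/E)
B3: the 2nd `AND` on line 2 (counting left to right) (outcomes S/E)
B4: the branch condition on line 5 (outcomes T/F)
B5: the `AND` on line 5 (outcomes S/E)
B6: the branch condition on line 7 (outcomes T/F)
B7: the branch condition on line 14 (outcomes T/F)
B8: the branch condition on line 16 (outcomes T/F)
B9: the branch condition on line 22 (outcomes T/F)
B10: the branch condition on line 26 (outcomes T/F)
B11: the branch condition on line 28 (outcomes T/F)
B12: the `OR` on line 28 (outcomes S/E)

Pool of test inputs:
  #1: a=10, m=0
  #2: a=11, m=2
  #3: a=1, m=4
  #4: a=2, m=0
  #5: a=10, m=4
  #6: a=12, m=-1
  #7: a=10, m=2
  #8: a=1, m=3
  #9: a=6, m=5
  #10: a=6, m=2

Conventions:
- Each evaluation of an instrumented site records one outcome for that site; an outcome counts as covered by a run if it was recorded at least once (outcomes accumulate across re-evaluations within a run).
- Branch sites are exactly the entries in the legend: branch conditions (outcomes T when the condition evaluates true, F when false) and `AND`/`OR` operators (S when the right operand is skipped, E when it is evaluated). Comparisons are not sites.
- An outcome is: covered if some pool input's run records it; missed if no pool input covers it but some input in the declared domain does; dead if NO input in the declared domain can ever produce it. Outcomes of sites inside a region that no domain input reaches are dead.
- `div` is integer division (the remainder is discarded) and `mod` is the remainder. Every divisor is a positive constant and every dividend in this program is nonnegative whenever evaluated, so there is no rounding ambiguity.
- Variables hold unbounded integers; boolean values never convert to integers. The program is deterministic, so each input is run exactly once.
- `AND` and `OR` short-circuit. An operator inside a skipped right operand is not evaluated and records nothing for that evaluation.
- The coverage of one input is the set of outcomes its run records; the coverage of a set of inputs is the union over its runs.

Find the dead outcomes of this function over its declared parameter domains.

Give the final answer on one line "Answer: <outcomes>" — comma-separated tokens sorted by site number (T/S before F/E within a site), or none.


sweeping the full domain (96 inputs) for each outcome:
  B6=F: never recorded by any domain input -> dead
  B8=F: never recorded by any domain input -> dead
  reachable outcomes have witnesses, e.g. B1=T (e.g. a=12, m=2), B1=F (e.g. a=1, m=-1), B2=S (e.g. a=1, m=-1), B2=E (e.g. a=9, m=-1)
Answer: B6=F, B8=F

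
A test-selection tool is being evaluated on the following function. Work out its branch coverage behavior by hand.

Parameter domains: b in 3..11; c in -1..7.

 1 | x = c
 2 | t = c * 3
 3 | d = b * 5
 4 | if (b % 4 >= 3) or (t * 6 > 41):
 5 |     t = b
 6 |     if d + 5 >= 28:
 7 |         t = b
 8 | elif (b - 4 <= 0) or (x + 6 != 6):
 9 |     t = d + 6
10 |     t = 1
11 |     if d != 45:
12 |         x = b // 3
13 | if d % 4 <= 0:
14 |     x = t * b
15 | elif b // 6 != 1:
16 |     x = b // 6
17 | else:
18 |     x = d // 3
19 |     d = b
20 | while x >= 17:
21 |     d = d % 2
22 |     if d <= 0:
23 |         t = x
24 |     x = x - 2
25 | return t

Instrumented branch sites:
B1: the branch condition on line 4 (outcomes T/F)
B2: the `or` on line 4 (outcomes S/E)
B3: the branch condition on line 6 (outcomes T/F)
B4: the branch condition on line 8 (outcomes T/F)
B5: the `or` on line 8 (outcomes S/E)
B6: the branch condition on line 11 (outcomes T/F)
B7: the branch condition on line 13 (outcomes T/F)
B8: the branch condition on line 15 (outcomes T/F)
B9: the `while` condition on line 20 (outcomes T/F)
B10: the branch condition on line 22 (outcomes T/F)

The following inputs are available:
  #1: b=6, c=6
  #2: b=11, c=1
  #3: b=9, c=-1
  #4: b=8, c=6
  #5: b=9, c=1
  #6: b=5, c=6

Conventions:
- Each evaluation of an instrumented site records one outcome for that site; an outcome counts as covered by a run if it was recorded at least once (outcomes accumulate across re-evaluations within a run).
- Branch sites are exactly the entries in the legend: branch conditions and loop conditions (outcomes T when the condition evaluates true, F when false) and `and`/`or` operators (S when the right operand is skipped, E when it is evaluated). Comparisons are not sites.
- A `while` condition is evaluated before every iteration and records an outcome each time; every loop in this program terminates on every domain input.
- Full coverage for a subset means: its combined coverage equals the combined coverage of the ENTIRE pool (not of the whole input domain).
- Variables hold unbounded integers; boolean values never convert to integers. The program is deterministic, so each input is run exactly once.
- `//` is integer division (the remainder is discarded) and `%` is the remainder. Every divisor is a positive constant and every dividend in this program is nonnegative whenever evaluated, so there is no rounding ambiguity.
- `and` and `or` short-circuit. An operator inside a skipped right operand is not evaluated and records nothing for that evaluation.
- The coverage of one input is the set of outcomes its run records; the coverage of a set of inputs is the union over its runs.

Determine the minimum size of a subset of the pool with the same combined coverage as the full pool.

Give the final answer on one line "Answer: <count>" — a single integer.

#1 (b=6, c=6) -> B2->E, B1->T, B3->T, B7->F, B8->F, B9->F; covered: B1=T, B2=E, B3=T, B7=F, B8=F, B9=F
#2 (b=11, c=1) -> B2->S, B1->T, B3->T, B7->F, B8->F, B9->T, B10->F, B9->F; covered: B1=T, B2=S, B3=T, B7=F, B8=F, B9=T, B9=F, B10=F
#3 (b=9, c=-1) -> B2->E, B1->F, B5->E, B4->T, B6->F, B7->F, B8->F, B9->F; covered: B1=F, B2=E, B4=T, B5=E, B6=F, B7=F, B8=F, B9=F
#4 (b=8, c=6) -> B2->E, B1->T, B3->T, B7->T, B9->T, B10->T, B9->T, B10->T, B9->T, B10->T, B9->T, B10->T, B9->T, B10->T, ...; covered: B1=T, B2=E, B3=T, B7=T, B9=T, B9=F, B10=T
#5 (b=9, c=1) -> B2->E, B1->F, B5->E, B4->T, B6->F, B7->F, B8->F, B9->F; covered: B1=F, B2=E, B4=T, B5=E, B6=F, B7=F, B8=F, B9=F
#6 (b=5, c=6) -> B2->E, B1->T, B3->T, B7->F, B8->T, B9->F; covered: B1=T, B2=E, B3=T, B7=F, B8=T, B9=F
together the pool reaches 16 outcomes: B1=T, B1=F, B2=S, B2=E, B3=T, B4=T, B5=E, B6=F, B7=T, B7=F, B8=T, B8=F, B9=T, B9=F, B10=T, B10=F
size 1 is not enough: best union over all size-1 subsets is 8/16
size 2 is not enough: best union over all size-2 subsets is 13/16
size 3 is not enough: best union over all size-3 subsets is 15/16
inputs {2, 3, 4, 6} (size 4) cover everything; no size-4 subset with a lexicographically smaller index list covers all 16

Answer: 4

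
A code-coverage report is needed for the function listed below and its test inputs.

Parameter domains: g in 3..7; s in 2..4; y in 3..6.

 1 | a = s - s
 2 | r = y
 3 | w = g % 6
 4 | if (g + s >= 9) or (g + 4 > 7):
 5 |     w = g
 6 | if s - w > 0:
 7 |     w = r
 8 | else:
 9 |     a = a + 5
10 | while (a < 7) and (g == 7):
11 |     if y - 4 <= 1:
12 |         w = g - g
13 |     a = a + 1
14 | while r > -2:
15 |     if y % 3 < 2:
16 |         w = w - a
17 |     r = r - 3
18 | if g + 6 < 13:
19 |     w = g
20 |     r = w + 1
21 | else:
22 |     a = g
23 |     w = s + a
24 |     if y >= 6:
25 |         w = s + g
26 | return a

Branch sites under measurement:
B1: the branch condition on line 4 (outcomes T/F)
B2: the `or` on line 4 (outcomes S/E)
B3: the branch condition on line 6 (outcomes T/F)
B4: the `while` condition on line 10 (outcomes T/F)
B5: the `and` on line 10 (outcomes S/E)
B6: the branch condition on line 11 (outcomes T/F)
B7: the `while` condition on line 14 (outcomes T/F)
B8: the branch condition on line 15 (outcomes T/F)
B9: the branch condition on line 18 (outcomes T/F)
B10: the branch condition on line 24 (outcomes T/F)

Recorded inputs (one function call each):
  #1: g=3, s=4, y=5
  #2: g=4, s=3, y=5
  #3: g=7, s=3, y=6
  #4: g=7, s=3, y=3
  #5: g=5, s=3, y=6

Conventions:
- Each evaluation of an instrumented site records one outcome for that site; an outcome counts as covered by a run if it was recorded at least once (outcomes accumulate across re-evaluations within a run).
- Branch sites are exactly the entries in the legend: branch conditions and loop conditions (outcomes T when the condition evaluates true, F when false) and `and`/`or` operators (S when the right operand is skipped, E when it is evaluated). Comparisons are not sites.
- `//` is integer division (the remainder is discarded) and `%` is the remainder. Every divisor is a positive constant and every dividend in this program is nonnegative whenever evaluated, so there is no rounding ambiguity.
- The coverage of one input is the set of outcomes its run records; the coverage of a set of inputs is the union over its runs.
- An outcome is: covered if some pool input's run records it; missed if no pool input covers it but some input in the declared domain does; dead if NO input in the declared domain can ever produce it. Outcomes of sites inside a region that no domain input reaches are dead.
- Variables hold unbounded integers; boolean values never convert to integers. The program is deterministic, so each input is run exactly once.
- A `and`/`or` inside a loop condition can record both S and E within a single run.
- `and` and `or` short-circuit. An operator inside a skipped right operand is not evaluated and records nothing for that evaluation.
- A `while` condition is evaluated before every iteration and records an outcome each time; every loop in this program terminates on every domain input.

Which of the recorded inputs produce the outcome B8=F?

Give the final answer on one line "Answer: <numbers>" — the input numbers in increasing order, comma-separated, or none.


input #1 (g=3, s=4, y=5): covers B8=F
input #2 (g=4, s=3, y=5): covers B8=F
input #3 (g=7, s=3, y=6): misses B8=F
input #4 (g=7, s=3, y=3): misses B8=F
input #5 (g=5, s=3, y=6): misses B8=F
Answer: 1, 2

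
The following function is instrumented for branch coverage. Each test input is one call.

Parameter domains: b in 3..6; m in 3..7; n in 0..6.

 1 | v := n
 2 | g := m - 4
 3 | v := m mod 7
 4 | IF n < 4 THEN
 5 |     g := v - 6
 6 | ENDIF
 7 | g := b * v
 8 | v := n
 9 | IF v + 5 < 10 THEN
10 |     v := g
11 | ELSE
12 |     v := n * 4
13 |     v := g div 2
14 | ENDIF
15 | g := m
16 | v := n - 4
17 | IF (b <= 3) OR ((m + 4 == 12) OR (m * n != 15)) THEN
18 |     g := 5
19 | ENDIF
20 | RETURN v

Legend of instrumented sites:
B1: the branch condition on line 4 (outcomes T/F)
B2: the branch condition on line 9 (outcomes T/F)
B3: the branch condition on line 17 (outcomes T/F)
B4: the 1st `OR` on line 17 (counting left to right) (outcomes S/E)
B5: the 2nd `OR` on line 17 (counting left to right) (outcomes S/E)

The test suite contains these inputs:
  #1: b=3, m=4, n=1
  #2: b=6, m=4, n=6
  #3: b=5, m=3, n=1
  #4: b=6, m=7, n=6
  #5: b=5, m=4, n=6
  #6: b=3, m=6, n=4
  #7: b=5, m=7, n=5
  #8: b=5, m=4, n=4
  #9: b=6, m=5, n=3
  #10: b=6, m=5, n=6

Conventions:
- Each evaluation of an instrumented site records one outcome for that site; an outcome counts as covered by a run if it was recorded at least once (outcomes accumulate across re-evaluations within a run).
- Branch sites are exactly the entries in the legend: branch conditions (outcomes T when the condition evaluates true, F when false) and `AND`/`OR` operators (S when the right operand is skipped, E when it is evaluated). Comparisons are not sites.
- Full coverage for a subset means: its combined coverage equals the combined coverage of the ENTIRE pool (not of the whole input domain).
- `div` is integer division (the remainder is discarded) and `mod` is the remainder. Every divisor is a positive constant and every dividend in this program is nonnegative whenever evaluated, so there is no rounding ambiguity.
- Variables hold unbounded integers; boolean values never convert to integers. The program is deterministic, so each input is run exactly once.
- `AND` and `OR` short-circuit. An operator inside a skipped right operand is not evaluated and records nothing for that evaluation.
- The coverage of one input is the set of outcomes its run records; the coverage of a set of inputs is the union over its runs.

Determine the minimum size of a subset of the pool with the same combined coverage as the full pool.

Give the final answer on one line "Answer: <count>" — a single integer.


test 1 (b=3, m=4, n=1) fires B1->T, B2->T, B4->S, B3->T; hits B1=T, B2=T, B3=T, B4=S
test 2 (b=6, m=4, n=6) fires B1->F, B2->F, B4->E, B5->E, B3->T; hits B1=F, B2=F, B3=T, B4=E, B5=E
test 3 (b=5, m=3, n=1) fires B1->T, B2->T, B4->E, B5->E, B3->T; hits B1=T, B2=T, B3=T, B4=E, B5=E
test 4 (b=6, m=7, n=6) fires B1->F, B2->F, B4->E, B5->E, B3->T; hits B1=F, B2=F, B3=T, B4=E, B5=E
test 5 (b=5, m=4, n=6) fires B1->F, B2->F, B4->E, B5->E, B3->T; hits B1=F, B2=F, B3=T, B4=E, B5=E
test 6 (b=3, m=6, n=4) fires B1->F, B2->T, B4->S, B3->T; hits B1=F, B2=T, B3=T, B4=S
test 7 (b=5, m=7, n=5) fires B1->F, B2->F, B4->E, B5->E, B3->T; hits B1=F, B2=F, B3=T, B4=E, B5=E
test 8 (b=5, m=4, n=4) fires B1->F, B2->T, B4->E, B5->E, B3->T; hits B1=F, B2=T, B3=T, B4=E, B5=E
test 9 (b=6, m=5, n=3) fires B1->T, B2->T, B4->E, B5->E, B3->F; hits B1=T, B2=T, B3=F, B4=E, B5=E
test 10 (b=6, m=5, n=6) fires B1->F, B2->F, B4->E, B5->E, B3->T; hits B1=F, B2=F, B3=T, B4=E, B5=E
together the pool reaches 9 outcomes: B1=T, B1=F, B2=T, B2=F, B3=T, B3=F, B4=S, B4=E, B5=E
every size-1 subset falls short of the 9 outcomes (best: 5/9)
every size-2 subset falls short of the 9 outcomes (best: 8/9)
inputs {1, 2, 9} (size 3) cover everything; no size-3 subset with a lexicographically smaller index list covers all 9
Answer: 3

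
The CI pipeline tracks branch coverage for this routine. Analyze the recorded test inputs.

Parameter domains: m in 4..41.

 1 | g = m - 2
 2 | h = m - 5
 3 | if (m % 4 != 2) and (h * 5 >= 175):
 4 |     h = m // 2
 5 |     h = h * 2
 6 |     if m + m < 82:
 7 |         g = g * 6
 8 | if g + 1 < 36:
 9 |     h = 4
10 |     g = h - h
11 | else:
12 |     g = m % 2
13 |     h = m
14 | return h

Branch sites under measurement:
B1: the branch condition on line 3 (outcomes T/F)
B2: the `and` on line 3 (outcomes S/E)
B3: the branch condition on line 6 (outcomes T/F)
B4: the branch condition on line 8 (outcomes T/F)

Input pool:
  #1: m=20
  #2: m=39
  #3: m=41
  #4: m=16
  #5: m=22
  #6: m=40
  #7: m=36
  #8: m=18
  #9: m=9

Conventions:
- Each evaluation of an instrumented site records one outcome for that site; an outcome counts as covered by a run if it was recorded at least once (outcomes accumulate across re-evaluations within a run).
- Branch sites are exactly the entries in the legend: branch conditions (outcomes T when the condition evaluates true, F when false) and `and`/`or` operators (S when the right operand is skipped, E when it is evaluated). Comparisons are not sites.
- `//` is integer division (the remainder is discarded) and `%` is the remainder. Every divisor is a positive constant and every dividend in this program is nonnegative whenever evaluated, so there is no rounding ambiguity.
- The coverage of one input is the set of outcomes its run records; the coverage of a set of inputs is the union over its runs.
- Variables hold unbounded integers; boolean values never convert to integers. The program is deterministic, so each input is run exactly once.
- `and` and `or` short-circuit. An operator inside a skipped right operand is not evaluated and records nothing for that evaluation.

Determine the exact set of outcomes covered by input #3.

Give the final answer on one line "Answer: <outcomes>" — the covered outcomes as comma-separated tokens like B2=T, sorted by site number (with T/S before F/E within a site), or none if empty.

Tracing the run of input #3 (m=41):
  B2->E, B1->T, B3->F, B4->F
as a set, this run covers: B1=T, B2=E, B3=F, B4=F

Answer: B1=T, B2=E, B3=F, B4=F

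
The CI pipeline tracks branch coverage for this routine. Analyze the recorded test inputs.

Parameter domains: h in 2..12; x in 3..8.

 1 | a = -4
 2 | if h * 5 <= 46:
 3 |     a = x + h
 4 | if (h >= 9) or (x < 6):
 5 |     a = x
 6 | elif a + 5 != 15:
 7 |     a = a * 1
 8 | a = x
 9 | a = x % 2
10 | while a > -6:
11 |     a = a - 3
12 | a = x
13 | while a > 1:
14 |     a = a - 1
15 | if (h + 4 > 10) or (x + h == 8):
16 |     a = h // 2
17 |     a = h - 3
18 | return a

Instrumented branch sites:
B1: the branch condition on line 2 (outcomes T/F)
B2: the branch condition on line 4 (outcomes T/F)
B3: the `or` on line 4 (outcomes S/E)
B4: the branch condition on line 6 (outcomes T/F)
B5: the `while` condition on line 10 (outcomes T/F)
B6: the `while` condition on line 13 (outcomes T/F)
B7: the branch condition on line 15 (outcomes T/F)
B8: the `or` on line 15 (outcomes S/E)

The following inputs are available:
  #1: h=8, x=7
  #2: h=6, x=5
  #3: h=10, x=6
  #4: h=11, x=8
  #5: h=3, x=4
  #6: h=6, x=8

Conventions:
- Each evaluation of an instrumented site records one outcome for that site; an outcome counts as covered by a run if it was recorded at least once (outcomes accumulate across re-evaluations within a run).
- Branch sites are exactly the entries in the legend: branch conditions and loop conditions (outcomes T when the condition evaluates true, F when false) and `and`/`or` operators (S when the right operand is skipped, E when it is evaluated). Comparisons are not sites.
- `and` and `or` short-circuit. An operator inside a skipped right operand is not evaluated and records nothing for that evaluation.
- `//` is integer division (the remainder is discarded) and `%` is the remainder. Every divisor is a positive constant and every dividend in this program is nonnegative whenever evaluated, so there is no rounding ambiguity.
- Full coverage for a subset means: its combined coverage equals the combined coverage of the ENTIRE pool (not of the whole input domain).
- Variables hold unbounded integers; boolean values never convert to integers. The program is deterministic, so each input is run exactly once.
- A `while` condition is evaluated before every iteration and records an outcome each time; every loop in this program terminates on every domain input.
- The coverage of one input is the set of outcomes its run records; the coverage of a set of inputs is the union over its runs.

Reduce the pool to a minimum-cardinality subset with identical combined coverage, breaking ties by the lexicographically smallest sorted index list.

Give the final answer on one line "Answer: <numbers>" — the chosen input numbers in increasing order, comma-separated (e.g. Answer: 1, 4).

input #1, h=8, x=7: events B1->T, B3->E, B2->F, B4->T, B5->T, B5->T, B5->T, B5->F, B6->T, B6->T, B6->T, B6->T, B6->T, B6->T, ...; outcomes B1=T, B2=F, B3=E, B4=T, B5=T, B5=F, B6=T, B6=F, B7=T, B8=S
input #2, h=6, x=5: events B1->T, B3->E, B2->T, B5->T, B5->T, B5->T, B5->F, B6->T, B6->T, B6->T, B6->T, B6->F, B8->E, B7->F; outcomes B1=T, B2=T, B3=E, B5=T, B5=F, B6=T, B6=F, B7=F, B8=E
input #3, h=10, x=6: events B1->F, B3->S, B2->T, B5->T, B5->T, B5->F, B6->T, B6->T, B6->T, B6->T, B6->T, B6->F, B8->S, B7->T; outcomes B1=F, B2=T, B3=S, B5=T, B5=F, B6=T, B6=F, B7=T, B8=S
input #4, h=11, x=8: events B1->F, B3->S, B2->T, B5->T, B5->T, B5->F, B6->T, B6->T, B6->T, B6->T, B6->T, B6->T, B6->T, B6->F, ...; outcomes B1=F, B2=T, B3=S, B5=T, B5=F, B6=T, B6=F, B7=T, B8=S
input #5, h=3, x=4: events B1->T, B3->E, B2->T, B5->T, B5->T, B5->F, B6->T, B6->T, B6->T, B6->F, B8->E, B7->F; outcomes B1=T, B2=T, B3=E, B5=T, B5=F, B6=T, B6=F, B7=F, B8=E
input #6, h=6, x=8: events B1->T, B3->E, B2->F, B4->T, B5->T, B5->T, B5->F, B6->T, B6->T, B6->T, B6->T, B6->T, B6->T, B6->T, ...; outcomes B1=T, B2=F, B3=E, B4=T, B5=T, B5=F, B6=T, B6=F, B7=F, B8=E
pool-wide coverage (15 outcomes): B1=T, B1=F, B2=T, B2=F, B3=S, B3=E, B4=T, B5=T, B5=F, B6=T, B6=F, B7=T, B7=F, B8=S, B8=E
size 1 is not enough: best union over all size-1 subsets is 10/15
size 2: inputs {3, 6} cover all 15 outcomes, and no lexicographically smaller subset of this size does

Answer: 3, 6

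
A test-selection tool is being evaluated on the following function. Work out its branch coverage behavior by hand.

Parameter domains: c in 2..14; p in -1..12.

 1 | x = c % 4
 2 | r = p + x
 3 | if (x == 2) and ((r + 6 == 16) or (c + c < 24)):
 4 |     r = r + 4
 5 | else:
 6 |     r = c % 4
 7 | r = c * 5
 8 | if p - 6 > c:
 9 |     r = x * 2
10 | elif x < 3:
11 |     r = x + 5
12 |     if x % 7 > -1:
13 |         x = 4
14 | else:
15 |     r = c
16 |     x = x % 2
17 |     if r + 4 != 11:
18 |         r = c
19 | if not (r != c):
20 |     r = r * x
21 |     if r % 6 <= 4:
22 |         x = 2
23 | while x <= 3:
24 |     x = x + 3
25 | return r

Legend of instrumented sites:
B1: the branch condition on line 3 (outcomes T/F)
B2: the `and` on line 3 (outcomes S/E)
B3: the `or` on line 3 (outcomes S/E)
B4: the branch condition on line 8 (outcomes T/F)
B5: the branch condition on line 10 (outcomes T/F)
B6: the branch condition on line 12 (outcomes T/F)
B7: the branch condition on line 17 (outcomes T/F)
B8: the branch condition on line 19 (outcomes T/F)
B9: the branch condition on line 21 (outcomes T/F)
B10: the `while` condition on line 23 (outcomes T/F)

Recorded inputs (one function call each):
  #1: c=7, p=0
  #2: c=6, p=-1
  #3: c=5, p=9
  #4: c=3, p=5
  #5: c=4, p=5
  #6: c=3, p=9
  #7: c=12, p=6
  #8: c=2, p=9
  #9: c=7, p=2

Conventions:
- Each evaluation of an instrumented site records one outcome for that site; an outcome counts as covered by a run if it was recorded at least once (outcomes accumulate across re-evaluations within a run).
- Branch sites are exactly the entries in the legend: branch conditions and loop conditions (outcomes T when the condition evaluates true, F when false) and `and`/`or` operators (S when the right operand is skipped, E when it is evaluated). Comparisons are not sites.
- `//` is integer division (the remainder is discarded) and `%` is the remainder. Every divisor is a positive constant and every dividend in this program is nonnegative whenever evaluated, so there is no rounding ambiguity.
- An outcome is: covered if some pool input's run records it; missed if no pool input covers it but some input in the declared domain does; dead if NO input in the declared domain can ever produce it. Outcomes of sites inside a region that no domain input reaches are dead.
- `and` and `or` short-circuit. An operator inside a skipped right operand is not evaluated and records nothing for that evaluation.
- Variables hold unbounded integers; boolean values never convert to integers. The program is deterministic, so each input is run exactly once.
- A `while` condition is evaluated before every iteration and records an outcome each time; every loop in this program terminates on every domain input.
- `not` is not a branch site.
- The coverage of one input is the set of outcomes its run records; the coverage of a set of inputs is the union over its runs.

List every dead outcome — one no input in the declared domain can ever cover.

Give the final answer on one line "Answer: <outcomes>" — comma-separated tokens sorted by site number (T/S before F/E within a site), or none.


checking every outcome against all 182 domain inputs:
  B6=F: never recorded by any domain input -> dead
  reachable outcomes have witnesses, e.g. B1=T (e.g. c=2, p=-1), B1=F (e.g. c=3, p=-1), B2=S (e.g. c=3, p=-1), B2=E (e.g. c=2, p=-1)
Answer: B6=F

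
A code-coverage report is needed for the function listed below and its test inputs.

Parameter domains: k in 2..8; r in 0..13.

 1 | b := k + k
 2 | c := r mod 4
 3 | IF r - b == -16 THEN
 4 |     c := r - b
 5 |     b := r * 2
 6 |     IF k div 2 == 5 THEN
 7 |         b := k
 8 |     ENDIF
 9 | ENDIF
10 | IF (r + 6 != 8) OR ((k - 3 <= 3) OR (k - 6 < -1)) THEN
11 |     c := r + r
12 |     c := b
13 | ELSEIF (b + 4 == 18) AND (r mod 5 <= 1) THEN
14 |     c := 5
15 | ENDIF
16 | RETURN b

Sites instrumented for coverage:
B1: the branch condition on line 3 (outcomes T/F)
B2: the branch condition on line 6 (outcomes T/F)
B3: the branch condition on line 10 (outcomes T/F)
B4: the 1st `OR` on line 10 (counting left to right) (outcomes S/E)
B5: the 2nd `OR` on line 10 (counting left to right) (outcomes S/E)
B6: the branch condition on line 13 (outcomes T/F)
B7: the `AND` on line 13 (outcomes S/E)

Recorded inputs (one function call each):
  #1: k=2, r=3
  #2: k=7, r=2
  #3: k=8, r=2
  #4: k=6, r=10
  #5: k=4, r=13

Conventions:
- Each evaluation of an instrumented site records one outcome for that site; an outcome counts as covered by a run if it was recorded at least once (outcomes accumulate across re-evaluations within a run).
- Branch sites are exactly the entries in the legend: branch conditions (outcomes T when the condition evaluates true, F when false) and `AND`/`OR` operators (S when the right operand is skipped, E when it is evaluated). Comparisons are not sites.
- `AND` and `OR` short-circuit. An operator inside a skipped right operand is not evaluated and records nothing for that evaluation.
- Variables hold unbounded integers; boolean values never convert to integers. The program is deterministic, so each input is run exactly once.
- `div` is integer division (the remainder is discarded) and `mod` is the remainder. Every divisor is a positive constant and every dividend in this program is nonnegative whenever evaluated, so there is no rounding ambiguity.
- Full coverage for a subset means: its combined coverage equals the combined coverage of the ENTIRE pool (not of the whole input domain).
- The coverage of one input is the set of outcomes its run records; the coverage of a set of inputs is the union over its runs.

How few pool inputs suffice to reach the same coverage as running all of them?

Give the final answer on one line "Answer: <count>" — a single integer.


#1 (k=2, r=3) -> covered: B1=F, B3=T, B4=S
#2 (k=7, r=2) -> covered: B1=F, B3=F, B4=E, B5=E, B6=F, B7=E
#3 (k=8, r=2) -> covered: B1=F, B3=F, B4=E, B5=E, B6=F, B7=S
#4 (k=6, r=10) -> covered: B1=F, B3=T, B4=S
#5 (k=4, r=13) -> covered: B1=F, B3=T, B4=S
together the pool reaches 9 outcomes: B1=F, B3=T, B3=F, B4=S, B4=E, B5=E, B6=F, B7=S, B7=E
every size-1 subset falls short of the 9 outcomes (best: 6/9)
every size-2 subset falls short of the 9 outcomes (best: 8/9)
at size 3, {1, 2, 3} reaches all 9 outcomes; every lexicographically earlier size-3 subset fails
Answer: 3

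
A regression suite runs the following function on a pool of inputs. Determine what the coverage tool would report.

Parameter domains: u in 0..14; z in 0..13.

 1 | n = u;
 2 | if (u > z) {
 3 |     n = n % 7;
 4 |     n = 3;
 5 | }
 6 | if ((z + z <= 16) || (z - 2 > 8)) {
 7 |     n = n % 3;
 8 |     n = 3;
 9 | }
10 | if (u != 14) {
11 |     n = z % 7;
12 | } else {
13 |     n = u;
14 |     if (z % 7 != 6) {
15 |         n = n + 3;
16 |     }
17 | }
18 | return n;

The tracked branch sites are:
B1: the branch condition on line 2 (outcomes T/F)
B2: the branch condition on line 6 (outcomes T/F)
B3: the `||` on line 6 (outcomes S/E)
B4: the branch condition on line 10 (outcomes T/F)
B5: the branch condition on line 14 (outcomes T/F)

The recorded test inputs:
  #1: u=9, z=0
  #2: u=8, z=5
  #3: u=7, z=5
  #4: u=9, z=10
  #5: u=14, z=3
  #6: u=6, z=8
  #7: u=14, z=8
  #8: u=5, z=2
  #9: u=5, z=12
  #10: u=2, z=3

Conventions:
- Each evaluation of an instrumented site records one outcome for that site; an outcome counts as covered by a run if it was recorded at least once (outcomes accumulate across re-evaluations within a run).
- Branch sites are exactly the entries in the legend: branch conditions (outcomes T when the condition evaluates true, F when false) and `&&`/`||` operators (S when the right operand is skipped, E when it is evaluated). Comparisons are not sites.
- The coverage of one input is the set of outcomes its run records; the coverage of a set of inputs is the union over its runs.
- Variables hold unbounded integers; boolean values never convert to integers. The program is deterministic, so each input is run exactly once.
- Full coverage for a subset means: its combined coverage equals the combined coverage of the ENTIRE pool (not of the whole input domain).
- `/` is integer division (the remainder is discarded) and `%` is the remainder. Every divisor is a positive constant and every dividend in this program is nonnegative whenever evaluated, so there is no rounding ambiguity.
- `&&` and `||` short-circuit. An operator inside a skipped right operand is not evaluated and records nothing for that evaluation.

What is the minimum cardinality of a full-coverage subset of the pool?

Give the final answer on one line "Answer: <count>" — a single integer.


input #1 (u=9, z=0): events B1->T, B3->S, B2->T, B4->T; covers B1=T, B2=T, B3=S, B4=T
input #2 (u=8, z=5): events B1->T, B3->S, B2->T, B4->T; covers B1=T, B2=T, B3=S, B4=T
input #3 (u=7, z=5): events B1->T, B3->S, B2->T, B4->T; covers B1=T, B2=T, B3=S, B4=T
input #4 (u=9, z=10): events B1->F, B3->E, B2->F, B4->T; covers B1=F, B2=F, B3=E, B4=T
input #5 (u=14, z=3): events B1->T, B3->S, B2->T, B4->F, B5->T; covers B1=T, B2=T, B3=S, B4=F, B5=T
input #6 (u=6, z=8): events B1->F, B3->S, B2->T, B4->T; covers B1=F, B2=T, B3=S, B4=T
input #7 (u=14, z=8): events B1->T, B3->S, B2->T, B4->F, B5->T; covers B1=T, B2=T, B3=S, B4=F, B5=T
input #8 (u=5, z=2): events B1->T, B3->S, B2->T, B4->T; covers B1=T, B2=T, B3=S, B4=T
input #9 (u=5, z=12): events B1->F, B3->E, B2->T, B4->T; covers B1=F, B2=T, B3=E, B4=T
input #10 (u=2, z=3): events B1->F, B3->S, B2->T, B4->T; covers B1=F, B2=T, B3=S, B4=T
the full pool covers 9 outcomes: B1=T, B1=F, B2=T, B2=F, B3=S, B3=E, B4=T, B4=F, B5=T
checked all size-1 subsets: none covers 9 outcomes (max 5/9)
at size 2, {4, 5} reaches all 9 outcomes; every lexicographically earlier size-2 subset fails
Answer: 2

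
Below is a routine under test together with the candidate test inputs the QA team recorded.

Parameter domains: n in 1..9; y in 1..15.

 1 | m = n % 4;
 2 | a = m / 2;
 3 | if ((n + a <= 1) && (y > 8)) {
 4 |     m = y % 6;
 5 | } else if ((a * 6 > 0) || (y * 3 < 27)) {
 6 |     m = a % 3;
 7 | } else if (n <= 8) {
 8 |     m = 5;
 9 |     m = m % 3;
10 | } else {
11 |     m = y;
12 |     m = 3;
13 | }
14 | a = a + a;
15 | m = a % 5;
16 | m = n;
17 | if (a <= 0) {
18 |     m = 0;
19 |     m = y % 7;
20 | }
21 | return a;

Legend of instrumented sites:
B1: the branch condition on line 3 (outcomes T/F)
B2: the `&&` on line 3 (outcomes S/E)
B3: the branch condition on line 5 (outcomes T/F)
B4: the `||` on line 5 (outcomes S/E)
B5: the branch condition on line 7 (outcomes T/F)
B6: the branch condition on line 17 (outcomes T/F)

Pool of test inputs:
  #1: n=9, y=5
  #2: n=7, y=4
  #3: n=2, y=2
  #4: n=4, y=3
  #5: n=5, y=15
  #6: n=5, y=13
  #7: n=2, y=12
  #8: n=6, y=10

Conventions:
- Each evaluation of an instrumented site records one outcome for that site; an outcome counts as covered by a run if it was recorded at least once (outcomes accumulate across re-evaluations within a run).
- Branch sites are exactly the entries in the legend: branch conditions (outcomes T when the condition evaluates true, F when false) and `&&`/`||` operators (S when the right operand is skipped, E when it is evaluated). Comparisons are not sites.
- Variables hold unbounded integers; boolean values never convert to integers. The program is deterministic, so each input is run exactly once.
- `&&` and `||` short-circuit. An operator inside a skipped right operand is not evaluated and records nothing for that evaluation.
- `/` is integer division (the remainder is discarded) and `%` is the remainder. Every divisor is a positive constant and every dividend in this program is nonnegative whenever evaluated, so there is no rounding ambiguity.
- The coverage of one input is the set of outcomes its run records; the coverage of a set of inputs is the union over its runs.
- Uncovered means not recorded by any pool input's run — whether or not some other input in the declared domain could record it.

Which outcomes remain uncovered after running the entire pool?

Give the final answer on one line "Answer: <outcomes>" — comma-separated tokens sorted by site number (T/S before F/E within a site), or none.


input #1, n=9, y=5: events B2->S, B1->F, B4->E, B3->T, B6->T; outcomes B1=F, B2=S, B3=T, B4=E, B6=T
input #2, n=7, y=4: events B2->S, B1->F, B4->S, B3->T, B6->F; outcomes B1=F, B2=S, B3=T, B4=S, B6=F
input #3, n=2, y=2: events B2->S, B1->F, B4->S, B3->T, B6->F; outcomes B1=F, B2=S, B3=T, B4=S, B6=F
input #4, n=4, y=3: events B2->S, B1->F, B4->E, B3->T, B6->T; outcomes B1=F, B2=S, B3=T, B4=E, B6=T
input #5, n=5, y=15: events B2->S, B1->F, B4->E, B3->F, B5->T, B6->T; outcomes B1=F, B2=S, B3=F, B4=E, B5=T, B6=T
input #6, n=5, y=13: events B2->S, B1->F, B4->E, B3->F, B5->T, B6->T; outcomes B1=F, B2=S, B3=F, B4=E, B5=T, B6=T
input #7, n=2, y=12: events B2->S, B1->F, B4->S, B3->T, B6->F; outcomes B1=F, B2=S, B3=T, B4=S, B6=F
input #8, n=6, y=10: events B2->S, B1->F, B4->S, B3->T, B6->F; outcomes B1=F, B2=S, B3=T, B4=S, B6=F
union over the pool: B1=F, B2=S, B3=T, B3=F, B4=S, B4=E, B5=T, B6=T, B6=F
uncovered (3 of 12): B1=T, B2=E, B5=F
Answer: B1=T, B2=E, B5=F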